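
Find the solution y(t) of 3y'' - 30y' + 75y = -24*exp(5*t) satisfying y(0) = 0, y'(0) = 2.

Divide through by 3: y'' - 10y' + 25y = -8*exp(5*t).
Characteristic equation r² - 10r + 25 = 0 has discriminant (-10)² - 4·(25) = 0, so r = 5 is a repeated root.
Hence y_h = (C1 + C2*t)*exp(5*t).
Since exp(5*t) solves the homogeneous equation (r = 5 is a root of multiplicity 2), multiply the trial by t^2. Try y_p = A*t^2*exp(5*t). Substituting into the equation and dividing by exp(5*t) gives A = -4, so y_p = -4*t^2*exp(5*t).
General solution: y = C1*exp(5*t) - 4*t^2*exp(5*t) + C2*t*exp(5*t).
Apply the initial conditions: y(0) = C1 = 0 and y'(0) = C2 + 5*C1 = 2. Solving gives C1 = 0, C2 = 2.

y = -4*t**2*exp(5*t) + 2*t*exp(5*t)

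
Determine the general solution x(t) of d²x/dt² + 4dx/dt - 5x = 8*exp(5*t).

x = exp(5*t)/5 + C1*exp(-5*t) + C2*exp(t)

Characteristic equation r² + 4r - 5 = 0 factors as (r + 5)(r - 1) = 0, so r = -5, 1.
Hence x_h = C1*exp(-5*t) + C2*exp(t).
Try x_p = A*exp(5*t). Substituting into the equation and dividing by exp(5*t) gives A = 1/5, so x_p = exp(5*t)/5.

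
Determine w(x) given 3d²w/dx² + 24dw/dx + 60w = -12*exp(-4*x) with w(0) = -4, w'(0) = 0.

w = -exp(-4*x) - 8*exp(-4*x)*sin(2*x) - 3*cos(2*x)*exp(-4*x)

Divide through by 3: w'' + 8w' + 20w = -4*exp(-4*x).
Characteristic equation r² + 8r + 20 = 0 has discriminant (8)² - 4·(20) = -16 < 0, so r = -4 ± 2i.
Hence w_h = C1*cos(2*x)*exp(-4*x) + C2*exp(-4*x)*sin(2*x).
Try w_p = A*exp(-4*x). Substituting into the equation and dividing by exp(-4*x) gives A = -1, so w_p = -exp(-4*x).
General solution: w = -exp(-4*x) + C1*cos(2*x)*exp(-4*x) + C2*exp(-4*x)*sin(2*x).
Apply the initial conditions: w(0) = -1 + C1 = -4 and w'(0) = 4 - 4*C1 + 2*C2 = 0. Solving gives C1 = -3, C2 = -8.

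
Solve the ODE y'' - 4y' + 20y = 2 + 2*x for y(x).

Characteristic equation r² - 4r + 20 = 0 has discriminant (-4)² - 4·(20) = -64 < 0, so r = 2 ± 4i.
Hence y_h = C1*cos(4*x)*exp(2*x) + C2*exp(2*x)*sin(4*x).
For the particular solution try y_p = A0 + A1*x. Substituting and matching coefficients of each power of x gives A0 = 3/25, A1 = 1/10, so y_p = 3/25 + x/10.

y = 3/25 + x/10 + C1*cos(4*x)*exp(2*x) + C2*exp(2*x)*sin(4*x)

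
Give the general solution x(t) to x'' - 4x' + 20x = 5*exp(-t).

x = exp(-t)/5 + C1*cos(4*t)*exp(2*t) + C2*exp(2*t)*sin(4*t)

Characteristic equation r² - 4r + 20 = 0 has discriminant (-4)² - 4·(20) = -64 < 0, so r = 2 ± 4i.
Hence x_h = C1*cos(4*t)*exp(2*t) + C2*exp(2*t)*sin(4*t).
Try x_p = A*exp(-t). Substituting into the equation and dividing by exp(-t) gives A = 1/5, so x_p = exp(-t)/5.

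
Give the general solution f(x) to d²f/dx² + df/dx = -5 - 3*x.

f = C2 - 2*x - 3*x**2/2 + C1*exp(-x)

Characteristic equation r² + r = 0 factors as (r + 1)r = 0, so r = -1, 0.
Hence f_h = C1*exp(-x) + C2.
Since 0 is a characteristic root (multiplicity 1), multiply the polynomial trial by x: try f_p = x*(A0 + A1*x). Substituting and matching coefficients of each power of x gives A0 = -2, A1 = -3/2, so f_p = -2*x - 3*x^2/2.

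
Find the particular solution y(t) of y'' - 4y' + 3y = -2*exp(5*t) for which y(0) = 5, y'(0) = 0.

y = -2*exp(3*t) - exp(5*t)/4 + 29*exp(t)/4

Characteristic equation r² - 4r + 3 = 0 factors as (r - 1)(r - 3) = 0, so r = 1, 3.
Hence y_h = C1*exp(t) + C2*exp(3*t).
Try y_p = A*exp(5*t). Substituting into the equation and dividing by exp(5*t) gives A = -1/4, so y_p = -exp(5*t)/4.
General solution: y = -exp(5*t)/4 + C1*exp(t) + C2*exp(3*t).
Apply the initial conditions: y(0) = -1/4 + C1 + C2 = 5 and y'(0) = -5/4 + C1 + 3*C2 = 0. Solving gives C1 = 29/4, C2 = -2.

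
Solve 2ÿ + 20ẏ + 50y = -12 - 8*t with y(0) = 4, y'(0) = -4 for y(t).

y = -22/125 - 4*t/25 + 522*exp(-5*t)/125 + 426*t*exp(-5*t)/25

Divide through by 2: y'' + 10y' + 25y = -6 - 4*t.
Characteristic equation r² + 10r + 25 = 0 has discriminant (10)² - 4·(25) = 0, so r = -5 is a repeated root.
Hence y_h = (C1 + C2*t)*exp(-5*t).
For the particular solution try y_p = A0 + A1*t. Substituting and matching coefficients of each power of t gives A0 = -22/125, A1 = -4/25, so y_p = -22/125 - 4*t/25.
General solution: y = -22/125 - 4*t/25 + C1*exp(-5*t) + C2*t*exp(-5*t).
Apply the initial conditions: y(0) = -22/125 + C1 = 4 and y'(0) = -4/25 + C2 - 5*C1 = -4. Solving gives C1 = 522/125, C2 = 426/25.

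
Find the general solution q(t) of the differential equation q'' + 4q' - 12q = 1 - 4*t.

q = 1/36 + t/3 + C1*exp(-6*t) + C2*exp(2*t)

Characteristic equation r² + 4r - 12 = 0 factors as (r + 6)(r - 2) = 0, so r = -6, 2.
Hence q_h = C1*exp(-6*t) + C2*exp(2*t).
For the particular solution try q_p = A0 + A1*t. Substituting and matching coefficients of each power of t gives A0 = 1/36, A1 = 1/3, so q_p = 1/36 + t/3.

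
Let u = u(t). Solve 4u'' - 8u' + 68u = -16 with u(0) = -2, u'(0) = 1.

Divide through by 4: u'' - 2u' + 17u = -4.
Characteristic equation r² - 2r + 17 = 0 has discriminant (-2)² - 4·(17) = -64 < 0, so r = 1 ± 4i.
Hence u_h = C1*cos(4*t)*exp(t) + C2*exp(t)*sin(4*t).
For the particular solution try u_p = A0. Substituting and matching coefficients of each power of t gives A0 = -4/17, so u_p = -4/17.
General solution: u = -4/17 + C1*cos(4*t)*exp(t) + C2*exp(t)*sin(4*t).
Apply the initial conditions: u(0) = -4/17 + C1 = -2 and u'(0) = C1 + 4*C2 = 1. Solving gives C1 = -30/17, C2 = 47/68.

u = -4/17 - 30*cos(4*t)*exp(t)/17 + 47*exp(t)*sin(4*t)/68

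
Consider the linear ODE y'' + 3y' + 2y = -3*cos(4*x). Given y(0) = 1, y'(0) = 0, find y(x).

y = -13*exp(-2*x)/10 - 9*sin(4*x)/85 + 21*cos(4*x)/170 + 37*exp(-x)/17

Characteristic equation r² + 3r + 2 = 0 factors as (r + 2)(r + 1) = 0, so r = -2, -1.
Hence y_h = C1*exp(-2*x) + C2*exp(-x).
Try y_p = A*cos(4*x) + B*sin(4*x). Substituting and equating the coefficients of cos(4x) and sin(4x) gives A = 21/170, B = -9/85, so y_p = -9*sin(4*x)/85 + 21*cos(4*x)/170.
General solution: y = -9*sin(4*x)/85 + 21*cos(4*x)/170 + C1*exp(-2*x) + C2*exp(-x).
Apply the initial conditions: y(0) = 21/170 + C1 + C2 = 1 and y'(0) = -36/85 - C2 - 2*C1 = 0. Solving gives C1 = -13/10, C2 = 37/17.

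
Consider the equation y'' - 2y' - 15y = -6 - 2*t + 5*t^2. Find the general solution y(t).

y = 44/135 - t**2/3 + 2*t/9 + C1*exp(-3*t) + C2*exp(5*t)

Characteristic equation r² - 2r - 15 = 0 factors as (r + 3)(r - 5) = 0, so r = -3, 5.
Hence y_h = C1*exp(-3*t) + C2*exp(5*t).
For the particular solution try y_p = A0 + A1*t + A2*t^2. Substituting and matching coefficients of each power of t gives A0 = 44/135, A1 = 2/9, A2 = -1/3, so y_p = 44/135 - t^2/3 + 2*t/9.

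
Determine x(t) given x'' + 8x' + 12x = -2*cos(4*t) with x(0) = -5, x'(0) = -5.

Characteristic equation r² + 8r + 12 = 0 factors as (r + 6)(r + 2) = 0, so r = -6, -2.
Hence x_h = C1*exp(-6*t) + C2*exp(-2*t).
Try x_p = A*cos(4*t) + B*sin(4*t). Substituting and equating the coefficients of cos(4t) and sin(4t) gives A = 1/130, B = -4/65, so x_p = -4*sin(4*t)/65 + cos(4*t)/130.
General solution: x = -4*sin(4*t)/65 + cos(4*t)/130 + C1*exp(-6*t) + C2*exp(-2*t).
Apply the initial conditions: x(0) = 1/130 + C1 + C2 = -5 and x'(0) = -16/65 - 6*C1 - 2*C2 = -5. Solving gives C1 = 48/13, C2 = -87/10.

x = -87*exp(-2*t)/10 - 4*sin(4*t)/65 + cos(4*t)/130 + 48*exp(-6*t)/13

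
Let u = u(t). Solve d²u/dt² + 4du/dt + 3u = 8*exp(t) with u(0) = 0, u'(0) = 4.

Characteristic equation r² + 4r + 3 = 0 factors as (r + 1)(r + 3) = 0, so r = -1, -3.
Hence u_h = C1*exp(-t) + C2*exp(-3*t).
Try u_p = A*exp(t). Substituting into the equation and dividing by exp(t) gives A = 1, so u_p = exp(t).
General solution: u = C1*exp(-t) + C2*exp(-3*t) + exp(t).
Apply the initial conditions: u(0) = 1 + C1 + C2 = 0 and u'(0) = 1 - C1 - 3*C2 = 4. Solving gives C1 = 0, C2 = -1.

u = -exp(-3*t) + exp(t)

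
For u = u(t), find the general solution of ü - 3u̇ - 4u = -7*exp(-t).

u = C1*exp(4*t) + C2*exp(-t) + 7*t*exp(-t)/5

Characteristic equation r² - 3r - 4 = 0 factors as (r - 4)(r + 1) = 0, so r = 4, -1.
Hence u_h = C1*exp(4*t) + C2*exp(-t).
Since exp(-t) solves the homogeneous equation (r = -1 is a root of multiplicity 1), multiply the trial by t. Try u_p = A*t*exp(-t). Substituting into the equation and dividing by exp(-t) gives A = 7/5, so u_p = 7*t*exp(-t)/5.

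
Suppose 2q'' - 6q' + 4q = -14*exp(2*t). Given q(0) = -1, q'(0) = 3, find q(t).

Divide through by 2: q'' - 3q' + 2q = -7*exp(2*t).
Characteristic equation r² - 3r + 2 = 0 factors as (r - 1)(r - 2) = 0, so r = 1, 2.
Hence q_h = C1*exp(t) + C2*exp(2*t).
Since exp(2*t) solves the homogeneous equation (r = 2 is a root of multiplicity 1), multiply the trial by t. Try q_p = A*t*exp(2*t). Substituting into the equation and dividing by exp(2*t) gives A = -7, so q_p = -7*t*exp(2*t).
General solution: q = C1*exp(t) + C2*exp(2*t) - 7*t*exp(2*t).
Apply the initial conditions: q(0) = C1 + C2 = -1 and q'(0) = -7 + C1 + 2*C2 = 3. Solving gives C1 = -12, C2 = 11.

q = -12*exp(t) + 11*exp(2*t) - 7*t*exp(2*t)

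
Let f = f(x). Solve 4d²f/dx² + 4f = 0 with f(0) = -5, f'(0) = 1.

f = -5*cos(x) + sin(x)

Divide through by 4: f'' + f = 0.
Characteristic equation r² + 1 = 0 has discriminant (0)² - 4·(1) = -4 < 0, so r = ± i.
Hence f_h = C1*cos(x) + C2*sin(x).
Apply the initial conditions: f(0) = C1 = -5 and f'(0) = C2 = 1. Solving gives C1 = -5, C2 = 1.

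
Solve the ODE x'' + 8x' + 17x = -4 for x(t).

Characteristic equation r² + 8r + 17 = 0 has discriminant (8)² - 4·(17) = -4 < 0, so r = -4 ± i.
Hence x_h = C1*cos(t)*exp(-4*t) + C2*exp(-4*t)*sin(t).
For the particular solution try x_p = A0. Substituting and matching coefficients of each power of t gives A0 = -4/17, so x_p = -4/17.

x = -4/17 + C1*cos(t)*exp(-4*t) + C2*exp(-4*t)*sin(t)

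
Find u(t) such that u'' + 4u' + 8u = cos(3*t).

Characteristic equation r² + 4r + 8 = 0 has discriminant (4)² - 4·(8) = -16 < 0, so r = -2 ± 2i.
Hence u_h = C1*cos(2*t)*exp(-2*t) + C2*exp(-2*t)*sin(2*t).
Try u_p = A*cos(3*t) + B*sin(3*t). Substituting and equating the coefficients of cos(3t) and sin(3t) gives A = -1/145, B = 12/145, so u_p = -cos(3*t)/145 + 12*sin(3*t)/145.

u = -cos(3*t)/145 + 12*sin(3*t)/145 + C1*cos(2*t)*exp(-2*t) + C2*exp(-2*t)*sin(2*t)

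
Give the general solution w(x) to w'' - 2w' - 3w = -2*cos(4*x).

w = 16*sin(4*x)/425 + 38*cos(4*x)/425 + C1*exp(-x) + C2*exp(3*x)

Characteristic equation r² - 2r - 3 = 0 factors as (r + 1)(r - 3) = 0, so r = -1, 3.
Hence w_h = C1*exp(-x) + C2*exp(3*x).
Try w_p = A*cos(4*x) + B*sin(4*x). Substituting and equating the coefficients of cos(4x) and sin(4x) gives A = 38/425, B = 16/425, so w_p = 16*sin(4*x)/425 + 38*cos(4*x)/425.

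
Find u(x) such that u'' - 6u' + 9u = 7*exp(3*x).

u = C1*exp(3*x) + 7*x**2*exp(3*x)/2 + C2*x*exp(3*x)

Characteristic equation r² - 6r + 9 = 0 has discriminant (-6)² - 4·(9) = 0, so r = 3 is a repeated root.
Hence u_h = (C1 + C2*x)*exp(3*x).
Since exp(3*x) solves the homogeneous equation (r = 3 is a root of multiplicity 2), multiply the trial by x^2. Try u_p = A*x^2*exp(3*x). Substituting into the equation and dividing by exp(3*x) gives A = 7/2, so u_p = 7*x^2*exp(3*x)/2.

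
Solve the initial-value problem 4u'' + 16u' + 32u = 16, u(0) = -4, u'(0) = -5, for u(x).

Divide through by 4: u'' + 4u' + 8u = 4.
Characteristic equation r² + 4r + 8 = 0 has discriminant (4)² - 4·(8) = -16 < 0, so r = -2 ± 2i.
Hence u_h = C1*cos(2*x)*exp(-2*x) + C2*exp(-2*x)*sin(2*x).
For the particular solution try u_p = A0. Substituting and matching coefficients of each power of x gives A0 = 1/2, so u_p = 1/2.
General solution: u = 1/2 + C1*cos(2*x)*exp(-2*x) + C2*exp(-2*x)*sin(2*x).
Apply the initial conditions: u(0) = 1/2 + C1 = -4 and u'(0) = -2*C1 + 2*C2 = -5. Solving gives C1 = -9/2, C2 = -7.

u = 1/2 - 7*exp(-2*x)*sin(2*x) - 9*cos(2*x)*exp(-2*x)/2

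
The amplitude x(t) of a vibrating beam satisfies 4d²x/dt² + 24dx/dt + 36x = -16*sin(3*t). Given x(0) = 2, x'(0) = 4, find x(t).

x = 2*cos(3*t)/9 + 16*exp(-3*t)/9 + 28*t*exp(-3*t)/3

Divide through by 4: x'' + 6x' + 9x = -4*sin(3*t).
Characteristic equation r² + 6r + 9 = 0 has discriminant (6)² - 4·(9) = 0, so r = -3 is a repeated root.
Hence x_h = (C1 + C2*t)*exp(-3*t).
Try x_p = A*cos(3*t) + B*sin(3*t). Substituting and equating the coefficients of cos(3t) and sin(3t) gives A = 2/9, B = 0, so x_p = 2*cos(3*t)/9.
General solution: x = 2*cos(3*t)/9 + C1*exp(-3*t) + C2*t*exp(-3*t).
Apply the initial conditions: x(0) = 2/9 + C1 = 2 and x'(0) = C2 - 3*C1 = 4. Solving gives C1 = 16/9, C2 = 28/3.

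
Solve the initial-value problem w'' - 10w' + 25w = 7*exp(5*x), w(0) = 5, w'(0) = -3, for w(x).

w = 5*exp(5*x) - 28*x*exp(5*x) + 7*x**2*exp(5*x)/2

Characteristic equation r² - 10r + 25 = 0 has discriminant (-10)² - 4·(25) = 0, so r = 5 is a repeated root.
Hence w_h = (C1 + C2*x)*exp(5*x).
Since exp(5*x) solves the homogeneous equation (r = 5 is a root of multiplicity 2), multiply the trial by x^2. Try w_p = A*x^2*exp(5*x). Substituting into the equation and dividing by exp(5*x) gives A = 7/2, so w_p = 7*x^2*exp(5*x)/2.
General solution: w = C1*exp(5*x) + 7*x^2*exp(5*x)/2 + C2*x*exp(5*x).
Apply the initial conditions: w(0) = C1 = 5 and w'(0) = C2 + 5*C1 = -3. Solving gives C1 = 5, C2 = -28.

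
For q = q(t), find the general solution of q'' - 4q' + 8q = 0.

q = C1*cos(2*t)*exp(2*t) + C2*exp(2*t)*sin(2*t)

Characteristic equation r² - 4r + 8 = 0 has discriminant (-4)² - 4·(8) = -16 < 0, so r = 2 ± 2i.
Hence q_h = C1*cos(2*t)*exp(2*t) + C2*exp(2*t)*sin(2*t).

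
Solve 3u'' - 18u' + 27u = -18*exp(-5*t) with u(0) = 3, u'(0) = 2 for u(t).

u = -3*exp(-5*t)/32 + 99*exp(3*t)/32 - 31*t*exp(3*t)/4

Divide through by 3: u'' - 6u' + 9u = -6*exp(-5*t).
Characteristic equation r² - 6r + 9 = 0 has discriminant (-6)² - 4·(9) = 0, so r = 3 is a repeated root.
Hence u_h = (C1 + C2*t)*exp(3*t).
Try u_p = A*exp(-5*t). Substituting into the equation and dividing by exp(-5*t) gives A = -3/32, so u_p = -3*exp(-5*t)/32.
General solution: u = -3*exp(-5*t)/32 + C1*exp(3*t) + C2*t*exp(3*t).
Apply the initial conditions: u(0) = -3/32 + C1 = 3 and u'(0) = 15/32 + C2 + 3*C1 = 2. Solving gives C1 = 99/32, C2 = -31/4.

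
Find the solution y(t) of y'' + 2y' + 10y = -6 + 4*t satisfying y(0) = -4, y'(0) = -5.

Characteristic equation r² + 2r + 10 = 0 has discriminant (2)² - 4·(10) = -36 < 0, so r = -1 ± 3i.
Hence y_h = C1*cos(3*t)*exp(-t) + C2*exp(-t)*sin(3*t).
For the particular solution try y_p = A0 + A1*t. Substituting and matching coefficients of each power of t gives A0 = -17/25, A1 = 2/5, so y_p = -17/25 + 2*t/5.
General solution: y = -17/25 + 2*t/5 + C1*cos(3*t)*exp(-t) + C2*exp(-t)*sin(3*t).
Apply the initial conditions: y(0) = -17/25 + C1 = -4 and y'(0) = 2/5 - C1 + 3*C2 = -5. Solving gives C1 = -83/25, C2 = -218/75.

y = -17/25 + 2*t/5 - 218*exp(-t)*sin(3*t)/75 - 83*cos(3*t)*exp(-t)/25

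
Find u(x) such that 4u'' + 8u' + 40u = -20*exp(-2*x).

Divide through by 4: u'' + 2u' + 10u = -5*exp(-2*x).
Characteristic equation r² + 2r + 10 = 0 has discriminant (2)² - 4·(10) = -36 < 0, so r = -1 ± 3i.
Hence u_h = C1*cos(3*x)*exp(-x) + C2*exp(-x)*sin(3*x).
Try u_p = A*exp(-2*x). Substituting into the equation and dividing by exp(-2*x) gives A = -1/2, so u_p = -exp(-2*x)/2.

u = -exp(-2*x)/2 + C1*cos(3*x)*exp(-x) + C2*exp(-x)*sin(3*x)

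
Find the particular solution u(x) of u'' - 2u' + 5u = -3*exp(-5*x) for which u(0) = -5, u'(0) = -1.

Characteristic equation r² - 2r + 5 = 0 has discriminant (-2)² - 4·(5) = -16 < 0, so r = 1 ± 2i.
Hence u_h = C1*cos(2*x)*exp(x) + C2*exp(x)*sin(2*x).
Try u_p = A*exp(-5*x). Substituting into the equation and dividing by exp(-5*x) gives A = -3/40, so u_p = -3*exp(-5*x)/40.
General solution: u = -3*exp(-5*x)/40 + C1*cos(2*x)*exp(x) + C2*exp(x)*sin(2*x).
Apply the initial conditions: u(0) = -3/40 + C1 = -5 and u'(0) = 3/8 + C1 + 2*C2 = -1. Solving gives C1 = -197/40, C2 = 71/40.

u = -3*exp(-5*x)/40 - 197*cos(2*x)*exp(x)/40 + 71*exp(x)*sin(2*x)/40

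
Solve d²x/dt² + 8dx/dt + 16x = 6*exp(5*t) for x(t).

x = 2*exp(5*t)/27 + C1*exp(-4*t) + C2*t*exp(-4*t)

Characteristic equation r² + 8r + 16 = 0 has discriminant (8)² - 4·(16) = 0, so r = -4 is a repeated root.
Hence x_h = (C1 + C2*t)*exp(-4*t).
Try x_p = A*exp(5*t). Substituting into the equation and dividing by exp(5*t) gives A = 2/27, so x_p = 2*exp(5*t)/27.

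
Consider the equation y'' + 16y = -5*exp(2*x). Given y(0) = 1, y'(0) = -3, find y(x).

Characteristic equation r² + 16 = 0 has discriminant (0)² - 4·(16) = -64 < 0, so r = ± 4i.
Hence y_h = C1*cos(4*x) + C2*sin(4*x).
Try y_p = A*exp(2*x). Substituting into the equation and dividing by exp(2*x) gives A = -1/4, so y_p = -exp(2*x)/4.
General solution: y = -exp(2*x)/4 + C1*cos(4*x) + C2*sin(4*x).
Apply the initial conditions: y(0) = -1/4 + C1 = 1 and y'(0) = -1/2 + 4*C2 = -3. Solving gives C1 = 5/4, C2 = -5/8.

y = -5*sin(4*x)/8 - exp(2*x)/4 + 5*cos(4*x)/4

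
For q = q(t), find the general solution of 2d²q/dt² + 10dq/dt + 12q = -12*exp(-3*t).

q = C1*exp(-3*t) + C2*exp(-2*t) + 6*t*exp(-3*t)

Divide through by 2: q'' + 5q' + 6q = -6*exp(-3*t).
Characteristic equation r² + 5r + 6 = 0 factors as (r + 3)(r + 2) = 0, so r = -3, -2.
Hence q_h = C1*exp(-3*t) + C2*exp(-2*t).
Since exp(-3*t) solves the homogeneous equation (r = -3 is a root of multiplicity 1), multiply the trial by t. Try q_p = A*t*exp(-3*t). Substituting into the equation and dividing by exp(-3*t) gives A = 6, so q_p = 6*t*exp(-3*t).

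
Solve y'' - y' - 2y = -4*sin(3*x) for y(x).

y = -6*cos(3*x)/65 + 22*sin(3*x)/65 + C1*exp(2*x) + C2*exp(-x)

Characteristic equation r² - r - 2 = 0 factors as (r - 2)(r + 1) = 0, so r = 2, -1.
Hence y_h = C1*exp(2*x) + C2*exp(-x).
Try y_p = A*cos(3*x) + B*sin(3*x). Substituting and equating the coefficients of cos(3x) and sin(3x) gives A = -6/65, B = 22/65, so y_p = -6*cos(3*x)/65 + 22*sin(3*x)/65.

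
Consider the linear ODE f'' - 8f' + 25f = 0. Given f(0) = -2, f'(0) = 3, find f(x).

f = -2*cos(3*x)*exp(4*x) + 11*exp(4*x)*sin(3*x)/3

Characteristic equation r² - 8r + 25 = 0 has discriminant (-8)² - 4·(25) = -36 < 0, so r = 4 ± 3i.
Hence f_h = C1*cos(3*x)*exp(4*x) + C2*exp(4*x)*sin(3*x).
Apply the initial conditions: f(0) = C1 = -2 and f'(0) = 3*C2 + 4*C1 = 3. Solving gives C1 = -2, C2 = 11/3.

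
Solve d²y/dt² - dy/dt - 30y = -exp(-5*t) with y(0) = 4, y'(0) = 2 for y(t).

Characteristic equation r² - r - 30 = 0 factors as (r - 6)(r + 5) = 0, so r = 6, -5.
Hence y_h = C1*exp(6*t) + C2*exp(-5*t).
Since exp(-5*t) solves the homogeneous equation (r = -5 is a root of multiplicity 1), multiply the trial by t. Try y_p = A*t*exp(-5*t). Substituting into the equation and dividing by exp(-5*t) gives A = 1/11, so y_p = t*exp(-5*t)/11.
General solution: y = C1*exp(6*t) + C2*exp(-5*t) + t*exp(-5*t)/11.
Apply the initial conditions: y(0) = C1 + C2 = 4 and y'(0) = 1/11 - 5*C2 + 6*C1 = 2. Solving gives C1 = 241/121, C2 = 243/121.

y = 241*exp(6*t)/121 + 243*exp(-5*t)/121 + t*exp(-5*t)/11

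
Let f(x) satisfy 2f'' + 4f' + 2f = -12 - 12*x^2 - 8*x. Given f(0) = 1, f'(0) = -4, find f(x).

f = -34 - 6*x**2 + 20*x + 35*exp(-x) + 11*x*exp(-x)

Divide through by 2: f'' + 2f' + f = -6 - 6*x^2 - 4*x.
Characteristic equation r² + 2r + 1 = 0 has discriminant (2)² - 4·(1) = 0, so r = -1 is a repeated root.
Hence f_h = (C1 + C2*x)*exp(-x).
For the particular solution try f_p = A0 + A1*x + A2*x^2. Substituting and matching coefficients of each power of x gives A0 = -34, A1 = 20, A2 = -6, so f_p = -34 - 6*x^2 + 20*x.
General solution: f = -34 - 6*x^2 + 20*x + C1*exp(-x) + C2*x*exp(-x).
Apply the initial conditions: f(0) = -34 + C1 = 1 and f'(0) = 20 + C2 - C1 = -4. Solving gives C1 = 35, C2 = 11.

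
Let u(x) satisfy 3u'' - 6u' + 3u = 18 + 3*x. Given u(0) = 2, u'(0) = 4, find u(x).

Divide through by 3: u'' - 2u' + u = 6 + x.
Characteristic equation r² - 2r + 1 = 0 has discriminant (-2)² - 4·(1) = 0, so r = 1 is a repeated root.
Hence u_h = (C1 + C2*x)*exp(x).
For the particular solution try u_p = A0 + A1*x. Substituting and matching coefficients of each power of x gives A0 = 8, A1 = 1, so u_p = 8 + x.
General solution: u = 8 + x + C1*exp(x) + C2*x*exp(x).
Apply the initial conditions: u(0) = 8 + C1 = 2 and u'(0) = 1 + C1 + C2 = 4. Solving gives C1 = -6, C2 = 9.

u = 8 + x - 6*exp(x) + 9*x*exp(x)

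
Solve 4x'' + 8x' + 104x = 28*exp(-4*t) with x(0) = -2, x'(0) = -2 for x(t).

Divide through by 4: x'' + 2x' + 26x = 7*exp(-4*t).
Characteristic equation r² + 2r + 26 = 0 has discriminant (2)² - 4·(26) = -100 < 0, so r = -1 ± 5i.
Hence x_h = C1*cos(5*t)*exp(-t) + C2*exp(-t)*sin(5*t).
Try x_p = A*exp(-4*t). Substituting into the equation and dividing by exp(-4*t) gives A = 7/34, so x_p = 7*exp(-4*t)/34.
General solution: x = 7*exp(-4*t)/34 + C1*cos(5*t)*exp(-t) + C2*exp(-t)*sin(5*t).
Apply the initial conditions: x(0) = 7/34 + C1 = -2 and x'(0) = -14/17 - C1 + 5*C2 = -2. Solving gives C1 = -75/34, C2 = -23/34.

x = 7*exp(-4*t)/34 - 75*cos(5*t)*exp(-t)/34 - 23*exp(-t)*sin(5*t)/34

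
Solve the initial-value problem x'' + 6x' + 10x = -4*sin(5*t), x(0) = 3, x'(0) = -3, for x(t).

Characteristic equation r² + 6r + 10 = 0 has discriminant (6)² - 4·(10) = -4 < 0, so r = -3 ± i.
Hence x_h = C1*cos(t)*exp(-3*t) + C2*exp(-3*t)*sin(t).
Try x_p = A*cos(5*t) + B*sin(5*t). Substituting and equating the coefficients of cos(5t) and sin(5t) gives A = 8/75, B = 4/75, so x_p = 4*sin(5*t)/75 + 8*cos(5*t)/75.
General solution: x = 4*sin(5*t)/75 + 8*cos(5*t)/75 + C1*cos(t)*exp(-3*t) + C2*exp(-3*t)*sin(t).
Apply the initial conditions: x(0) = 8/75 + C1 = 3 and x'(0) = 4/15 + C2 - 3*C1 = -3. Solving gives C1 = 217/75, C2 = 406/75.

x = 4*sin(5*t)/75 + 8*cos(5*t)/75 + 217*cos(t)*exp(-3*t)/75 + 406*exp(-3*t)*sin(t)/75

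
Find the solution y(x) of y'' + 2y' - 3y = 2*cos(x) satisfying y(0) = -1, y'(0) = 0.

y = -2*cos(x)/5 - exp(x)/2 - exp(-3*x)/10 + sin(x)/5

Characteristic equation r² + 2r - 3 = 0 factors as (r - 1)(r + 3) = 0, so r = 1, -3.
Hence y_h = C1*exp(x) + C2*exp(-3*x).
Try y_p = A*cos(x) + B*sin(x). Substituting and equating the coefficients of cos(x) and sin(x) gives A = -2/5, B = 1/5, so y_p = -2*cos(x)/5 + sin(x)/5.
General solution: y = -2*cos(x)/5 + sin(x)/5 + C1*exp(x) + C2*exp(-3*x).
Apply the initial conditions: y(0) = -2/5 + C1 + C2 = -1 and y'(0) = 1/5 + C1 - 3*C2 = 0. Solving gives C1 = -1/2, C2 = -1/10.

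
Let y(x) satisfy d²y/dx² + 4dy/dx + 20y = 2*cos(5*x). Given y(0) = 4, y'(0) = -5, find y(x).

Characteristic equation r² + 4r + 20 = 0 has discriminant (4)² - 4·(20) = -64 < 0, so r = -2 ± 4i.
Hence y_h = C1*cos(4*x)*exp(-2*x) + C2*exp(-2*x)*sin(4*x).
Try y_p = A*cos(5*x) + B*sin(5*x). Substituting and equating the coefficients of cos(5x) and sin(5x) gives A = -2/85, B = 8/85, so y_p = -2*cos(5*x)/85 + 8*sin(5*x)/85.
General solution: y = -2*cos(5*x)/85 + 8*sin(5*x)/85 + C1*cos(4*x)*exp(-2*x) + C2*exp(-2*x)*sin(4*x).
Apply the initial conditions: y(0) = -2/85 + C1 = 4 and y'(0) = 8/17 - 2*C1 + 4*C2 = -5. Solving gives C1 = 342/85, C2 = 219/340.

y = -2*cos(5*x)/85 + 8*sin(5*x)/85 + 219*exp(-2*x)*sin(4*x)/340 + 342*cos(4*x)*exp(-2*x)/85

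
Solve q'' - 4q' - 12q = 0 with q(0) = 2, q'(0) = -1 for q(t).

q = 3*exp(6*t)/8 + 13*exp(-2*t)/8

Characteristic equation r² - 4r - 12 = 0 factors as (r + 2)(r - 6) = 0, so r = -2, 6.
Hence q_h = C1*exp(-2*t) + C2*exp(6*t).
Apply the initial conditions: q(0) = C1 + C2 = 2 and q'(0) = -2*C1 + 6*C2 = -1. Solving gives C1 = 13/8, C2 = 3/8.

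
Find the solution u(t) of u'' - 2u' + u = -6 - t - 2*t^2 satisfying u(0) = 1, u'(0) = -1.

Characteristic equation r² - 2r + 1 = 0 has discriminant (-2)² - 4·(1) = 0, so r = 1 is a repeated root.
Hence u_h = (C1 + C2*t)*exp(t).
For the particular solution try u_p = A0 + A1*t + A2*t^2. Substituting and matching coefficients of each power of t gives A0 = -20, A1 = -9, A2 = -2, so u_p = -20 - 9*t - 2*t^2.
General solution: u = -20 - 9*t - 2*t^2 + C1*exp(t) + C2*t*exp(t).
Apply the initial conditions: u(0) = -20 + C1 = 1 and u'(0) = -9 + C1 + C2 = -1. Solving gives C1 = 21, C2 = -13.

u = -20 - 9*t - 2*t**2 + 21*exp(t) - 13*t*exp(t)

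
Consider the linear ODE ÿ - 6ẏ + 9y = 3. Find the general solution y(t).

Characteristic equation r² - 6r + 9 = 0 has discriminant (-6)² - 4·(9) = 0, so r = 3 is a repeated root.
Hence y_h = (C1 + C2*t)*exp(3*t).
For the particular solution try y_p = A0. Substituting and matching coefficients of each power of t gives A0 = 1/3, so y_p = 1/3.

y = 1/3 + C1*exp(3*t) + C2*t*exp(3*t)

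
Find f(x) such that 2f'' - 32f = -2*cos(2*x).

Divide through by 2: f'' - 16f = -cos(2*x).
Characteristic equation r² - 16 = 0 factors as (r + 4)(r - 4) = 0, so r = -4, 4.
Hence f_h = C1*exp(-4*x) + C2*exp(4*x).
Try f_p = A*cos(2*x) + B*sin(2*x). Substituting and equating the coefficients of cos(2x) and sin(2x) gives A = 1/20, B = 0, so f_p = cos(2*x)/20.

f = cos(2*x)/20 + C1*exp(-4*x) + C2*exp(4*x)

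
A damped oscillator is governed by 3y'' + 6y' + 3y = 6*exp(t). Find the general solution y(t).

Divide through by 3: y'' + 2y' + y = 2*exp(t).
Characteristic equation r² + 2r + 1 = 0 has discriminant (2)² - 4·(1) = 0, so r = -1 is a repeated root.
Hence y_h = (C1 + C2*t)*exp(-t).
Try y_p = A*exp(t). Substituting into the equation and dividing by exp(t) gives A = 1/2, so y_p = exp(t)/2.

y = exp(t)/2 + C1*exp(-t) + C2*t*exp(-t)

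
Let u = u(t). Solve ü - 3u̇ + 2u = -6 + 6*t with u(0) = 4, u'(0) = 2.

u = 3/2 + 3*t + 6*exp(t) - 7*exp(2*t)/2

Characteristic equation r² - 3r + 2 = 0 factors as (r - 1)(r - 2) = 0, so r = 1, 2.
Hence u_h = C1*exp(t) + C2*exp(2*t).
For the particular solution try u_p = A0 + A1*t. Substituting and matching coefficients of each power of t gives A0 = 3/2, A1 = 3, so u_p = 3/2 + 3*t.
General solution: u = 3/2 + 3*t + C1*exp(t) + C2*exp(2*t).
Apply the initial conditions: u(0) = 3/2 + C1 + C2 = 4 and u'(0) = 3 + C1 + 2*C2 = 2. Solving gives C1 = 6, C2 = -7/2.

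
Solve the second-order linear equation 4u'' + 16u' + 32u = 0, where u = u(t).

u = C1*cos(2*t)*exp(-2*t) + C2*exp(-2*t)*sin(2*t)

Divide through by 4: u'' + 4u' + 8u = 0.
Characteristic equation r² + 4r + 8 = 0 has discriminant (4)² - 4·(8) = -16 < 0, so r = -2 ± 2i.
Hence u_h = C1*cos(2*t)*exp(-2*t) + C2*exp(-2*t)*sin(2*t).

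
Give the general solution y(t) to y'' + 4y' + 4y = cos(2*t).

y = sin(2*t)/8 + C1*exp(-2*t) + C2*t*exp(-2*t)

Characteristic equation r² + 4r + 4 = 0 has discriminant (4)² - 4·(4) = 0, so r = -2 is a repeated root.
Hence y_h = (C1 + C2*t)*exp(-2*t).
Try y_p = A*cos(2*t) + B*sin(2*t). Substituting and equating the coefficients of cos(2t) and sin(2t) gives A = 0, B = 1/8, so y_p = sin(2*t)/8.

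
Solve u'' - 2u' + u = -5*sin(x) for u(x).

Characteristic equation r² - 2r + 1 = 0 has discriminant (-2)² - 4·(1) = 0, so r = 1 is a repeated root.
Hence u_h = (C1 + C2*x)*exp(x).
Try u_p = A*cos(x) + B*sin(x). Substituting and equating the coefficients of cos(x) and sin(x) gives A = -5/2, B = 0, so u_p = -5*cos(x)/2.

u = -5*cos(x)/2 + C1*exp(x) + C2*x*exp(x)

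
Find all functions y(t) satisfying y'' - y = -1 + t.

y = 1 - t + C1*exp(t) + C2*exp(-t)

Characteristic equation r² - 1 = 0 factors as (r - 1)(r + 1) = 0, so r = 1, -1.
Hence y_h = C1*exp(t) + C2*exp(-t).
For the particular solution try y_p = A0 + A1*t. Substituting and matching coefficients of each power of t gives A0 = 1, A1 = -1, so y_p = 1 - t.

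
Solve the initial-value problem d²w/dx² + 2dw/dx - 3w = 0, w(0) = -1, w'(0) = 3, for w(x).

w = -exp(-3*x)

Characteristic equation r² + 2r - 3 = 0 factors as (r + 3)(r - 1) = 0, so r = -3, 1.
Hence w_h = C1*exp(-3*x) + C2*exp(x).
Apply the initial conditions: w(0) = C1 + C2 = -1 and w'(0) = C2 - 3*C1 = 3. Solving gives C1 = -1, C2 = 0.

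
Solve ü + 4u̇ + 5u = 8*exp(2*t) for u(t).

Characteristic equation r² + 4r + 5 = 0 has discriminant (4)² - 4·(5) = -4 < 0, so r = -2 ± i.
Hence u_h = C1*cos(t)*exp(-2*t) + C2*exp(-2*t)*sin(t).
Try u_p = A*exp(2*t). Substituting into the equation and dividing by exp(2*t) gives A = 8/17, so u_p = 8*exp(2*t)/17.

u = 8*exp(2*t)/17 + C1*cos(t)*exp(-2*t) + C2*exp(-2*t)*sin(t)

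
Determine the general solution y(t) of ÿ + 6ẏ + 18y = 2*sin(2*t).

y = -6*cos(2*t)/85 + 7*sin(2*t)/85 + C1*cos(3*t)*exp(-3*t) + C2*exp(-3*t)*sin(3*t)

Characteristic equation r² + 6r + 18 = 0 has discriminant (6)² - 4·(18) = -36 < 0, so r = -3 ± 3i.
Hence y_h = C1*cos(3*t)*exp(-3*t) + C2*exp(-3*t)*sin(3*t).
Try y_p = A*cos(2*t) + B*sin(2*t). Substituting and equating the coefficients of cos(2t) and sin(2t) gives A = -6/85, B = 7/85, so y_p = -6*cos(2*t)/85 + 7*sin(2*t)/85.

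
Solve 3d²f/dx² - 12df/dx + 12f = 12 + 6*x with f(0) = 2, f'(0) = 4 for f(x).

Divide through by 3: f'' - 4f' + 4f = 4 + 2*x.
Characteristic equation r² - 4r + 4 = 0 has discriminant (-4)² - 4·(4) = 0, so r = 2 is a repeated root.
Hence f_h = (C1 + C2*x)*exp(2*x).
For the particular solution try f_p = A0 + A1*x. Substituting and matching coefficients of each power of x gives A0 = 3/2, A1 = 1/2, so f_p = 3/2 + x/2.
General solution: f = 3/2 + x/2 + C1*exp(2*x) + C2*x*exp(2*x).
Apply the initial conditions: f(0) = 3/2 + C1 = 2 and f'(0) = 1/2 + C2 + 2*C1 = 4. Solving gives C1 = 1/2, C2 = 5/2.

f = 3/2 + x/2 + exp(2*x)/2 + 5*x*exp(2*x)/2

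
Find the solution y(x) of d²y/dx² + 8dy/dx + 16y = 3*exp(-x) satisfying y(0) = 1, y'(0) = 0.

y = exp(-x)/3 + 2*exp(-4*x)/3 + 3*x*exp(-4*x)

Characteristic equation r² + 8r + 16 = 0 has discriminant (8)² - 4·(16) = 0, so r = -4 is a repeated root.
Hence y_h = (C1 + C2*x)*exp(-4*x).
Try y_p = A*exp(-x). Substituting into the equation and dividing by exp(-x) gives A = 1/3, so y_p = exp(-x)/3.
General solution: y = exp(-x)/3 + C1*exp(-4*x) + C2*x*exp(-4*x).
Apply the initial conditions: y(0) = 1/3 + C1 = 1 and y'(0) = -1/3 + C2 - 4*C1 = 0. Solving gives C1 = 2/3, C2 = 3.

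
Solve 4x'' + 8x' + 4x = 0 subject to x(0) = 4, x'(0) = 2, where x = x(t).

x = 4*exp(-t) + 6*t*exp(-t)

Divide through by 4: x'' + 2x' + x = 0.
Characteristic equation r² + 2r + 1 = 0 has discriminant (2)² - 4·(1) = 0, so r = -1 is a repeated root.
Hence x_h = (C1 + C2*t)*exp(-t).
Apply the initial conditions: x(0) = C1 = 4 and x'(0) = C2 - C1 = 2. Solving gives C1 = 4, C2 = 6.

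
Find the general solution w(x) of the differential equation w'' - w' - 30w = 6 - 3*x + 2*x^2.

w = -2807/13500 - x**2/15 + 47*x/450 + C1*exp(6*x) + C2*exp(-5*x)

Characteristic equation r² - r - 30 = 0 factors as (r - 6)(r + 5) = 0, so r = 6, -5.
Hence w_h = C1*exp(6*x) + C2*exp(-5*x).
For the particular solution try w_p = A0 + A1*x + A2*x^2. Substituting and matching coefficients of each power of x gives A0 = -2807/13500, A1 = 47/450, A2 = -1/15, so w_p = -2807/13500 - x^2/15 + 47*x/450.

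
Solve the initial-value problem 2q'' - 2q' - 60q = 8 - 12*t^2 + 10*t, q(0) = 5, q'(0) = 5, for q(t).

Divide through by 2: q'' - q' - 30q = 4 - 6*t^2 + 5*t.
Characteristic equation r² - r - 30 = 0 factors as (r + 5)(r - 6) = 0, so r = -5, 6.
Hence q_h = C1*exp(-5*t) + C2*exp(6*t).
For the particular solution try q_p = A0 + A1*t + A2*t^2. Substituting and matching coefficients of each power of t gives A0 = -57/500, A1 = -9/50, A2 = 1/5, so q_p = -57/500 - 9*t/50 + t^2/5.
General solution: q = -57/500 - 9*t/50 + t^2/5 + C1*exp(-5*t) + C2*exp(6*t).
Apply the initial conditions: q(0) = -57/500 + C1 + C2 = 5 and q'(0) = -9/50 - 5*C1 + 6*C2 = 5. Solving gives C1 = 3188/1375, C2 = 123/44.

q = -57/500 - 9*t/50 + t**2/5 + 123*exp(6*t)/44 + 3188*exp(-5*t)/1375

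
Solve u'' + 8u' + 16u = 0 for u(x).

u = C1*exp(-4*x) + C2*x*exp(-4*x)

Characteristic equation r² + 8r + 16 = 0 has discriminant (8)² - 4·(16) = 0, so r = -4 is a repeated root.
Hence u_h = (C1 + C2*x)*exp(-4*x).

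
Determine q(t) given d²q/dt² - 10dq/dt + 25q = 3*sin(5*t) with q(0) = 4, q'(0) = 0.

Characteristic equation r² - 10r + 25 = 0 has discriminant (-10)² - 4·(25) = 0, so r = 5 is a repeated root.
Hence q_h = (C1 + C2*t)*exp(5*t).
Try q_p = A*cos(5*t) + B*sin(5*t). Substituting and equating the coefficients of cos(5t) and sin(5t) gives A = 3/50, B = 0, so q_p = 3*cos(5*t)/50.
General solution: q = 3*cos(5*t)/50 + C1*exp(5*t) + C2*t*exp(5*t).
Apply the initial conditions: q(0) = 3/50 + C1 = 4 and q'(0) = C2 + 5*C1 = 0. Solving gives C1 = 197/50, C2 = -197/10.

q = 3*cos(5*t)/50 + 197*exp(5*t)/50 - 197*t*exp(5*t)/10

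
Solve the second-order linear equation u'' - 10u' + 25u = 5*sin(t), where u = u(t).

u = 25*cos(t)/338 + 30*sin(t)/169 + C1*exp(5*t) + C2*t*exp(5*t)

Characteristic equation r² - 10r + 25 = 0 has discriminant (-10)² - 4·(25) = 0, so r = 5 is a repeated root.
Hence u_h = (C1 + C2*t)*exp(5*t).
Try u_p = A*cos(t) + B*sin(t). Substituting and equating the coefficients of cos(t) and sin(t) gives A = 25/338, B = 30/169, so u_p = 25*cos(t)/338 + 30*sin(t)/169.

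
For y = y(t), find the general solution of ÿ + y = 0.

Characteristic equation r² + 1 = 0 has discriminant (0)² - 4·(1) = -4 < 0, so r = ± i.
Hence y_h = C1*cos(t) + C2*sin(t).

y = C1*cos(t) + C2*sin(t)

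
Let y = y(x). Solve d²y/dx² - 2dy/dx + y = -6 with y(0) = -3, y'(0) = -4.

Characteristic equation r² - 2r + 1 = 0 has discriminant (-2)² - 4·(1) = 0, so r = 1 is a repeated root.
Hence y_h = (C1 + C2*x)*exp(x).
For the particular solution try y_p = A0. Substituting and matching coefficients of each power of x gives A0 = -6, so y_p = -6.
General solution: y = -6 + C1*exp(x) + C2*x*exp(x).
Apply the initial conditions: y(0) = -6 + C1 = -3 and y'(0) = C1 + C2 = -4. Solving gives C1 = 3, C2 = -7.

y = -6 + 3*exp(x) - 7*x*exp(x)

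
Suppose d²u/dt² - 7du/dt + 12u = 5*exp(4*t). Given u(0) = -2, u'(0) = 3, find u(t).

u = -6*exp(3*t) + 4*exp(4*t) + 5*t*exp(4*t)

Characteristic equation r² - 7r + 12 = 0 factors as (r - 3)(r - 4) = 0, so r = 3, 4.
Hence u_h = C1*exp(3*t) + C2*exp(4*t).
Since exp(4*t) solves the homogeneous equation (r = 4 is a root of multiplicity 1), multiply the trial by t. Try u_p = A*t*exp(4*t). Substituting into the equation and dividing by exp(4*t) gives A = 5, so u_p = 5*t*exp(4*t).
General solution: u = C1*exp(3*t) + C2*exp(4*t) + 5*t*exp(4*t).
Apply the initial conditions: u(0) = C1 + C2 = -2 and u'(0) = 5 + 3*C1 + 4*C2 = 3. Solving gives C1 = -6, C2 = 4.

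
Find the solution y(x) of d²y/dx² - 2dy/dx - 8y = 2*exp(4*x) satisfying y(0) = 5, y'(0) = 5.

Characteristic equation r² - 2r - 8 = 0 factors as (r - 4)(r + 2) = 0, so r = 4, -2.
Hence y_h = C1*exp(4*x) + C2*exp(-2*x).
Since exp(4*x) solves the homogeneous equation (r = 4 is a root of multiplicity 1), multiply the trial by x. Try y_p = A*x*exp(4*x). Substituting into the equation and dividing by exp(4*x) gives A = 1/3, so y_p = x*exp(4*x)/3.
General solution: y = C1*exp(4*x) + C2*exp(-2*x) + x*exp(4*x)/3.
Apply the initial conditions: y(0) = C1 + C2 = 5 and y'(0) = 1/3 - 2*C2 + 4*C1 = 5. Solving gives C1 = 22/9, C2 = 23/9.

y = 22*exp(4*x)/9 + 23*exp(-2*x)/9 + x*exp(4*x)/3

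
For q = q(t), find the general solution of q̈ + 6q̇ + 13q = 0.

Characteristic equation r² + 6r + 13 = 0 has discriminant (6)² - 4·(13) = -16 < 0, so r = -3 ± 2i.
Hence q_h = C1*cos(2*t)*exp(-3*t) + C2*exp(-3*t)*sin(2*t).

q = C1*cos(2*t)*exp(-3*t) + C2*exp(-3*t)*sin(2*t)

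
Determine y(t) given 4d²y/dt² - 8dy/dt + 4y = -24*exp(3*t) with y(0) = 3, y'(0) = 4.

Divide through by 4: y'' - 2y' + y = -6*exp(3*t).
Characteristic equation r² - 2r + 1 = 0 has discriminant (-2)² - 4·(1) = 0, so r = 1 is a repeated root.
Hence y_h = (C1 + C2*t)*exp(t).
Try y_p = A*exp(3*t). Substituting into the equation and dividing by exp(3*t) gives A = -3/2, so y_p = -3*exp(3*t)/2.
General solution: y = -3*exp(3*t)/2 + C1*exp(t) + C2*t*exp(t).
Apply the initial conditions: y(0) = -3/2 + C1 = 3 and y'(0) = -9/2 + C1 + C2 = 4. Solving gives C1 = 9/2, C2 = 4.

y = -3*exp(3*t)/2 + 9*exp(t)/2 + 4*t*exp(t)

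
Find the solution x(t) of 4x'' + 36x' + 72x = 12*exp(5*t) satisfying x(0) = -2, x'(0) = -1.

x = -107*exp(-3*t)/24 + 3*exp(5*t)/88 + 80*exp(-6*t)/33

Divide through by 4: x'' + 9x' + 18x = 3*exp(5*t).
Characteristic equation r² + 9r + 18 = 0 factors as (r + 3)(r + 6) = 0, so r = -3, -6.
Hence x_h = C1*exp(-3*t) + C2*exp(-6*t).
Try x_p = A*exp(5*t). Substituting into the equation and dividing by exp(5*t) gives A = 3/88, so x_p = 3*exp(5*t)/88.
General solution: x = 3*exp(5*t)/88 + C1*exp(-3*t) + C2*exp(-6*t).
Apply the initial conditions: x(0) = 3/88 + C1 + C2 = -2 and x'(0) = 15/88 - 6*C2 - 3*C1 = -1. Solving gives C1 = -107/24, C2 = 80/33.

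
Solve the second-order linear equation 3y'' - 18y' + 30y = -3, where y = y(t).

Divide through by 3: y'' - 6y' + 10y = -1.
Characteristic equation r² - 6r + 10 = 0 has discriminant (-6)² - 4·(10) = -4 < 0, so r = 3 ± i.
Hence y_h = C1*cos(t)*exp(3*t) + C2*exp(3*t)*sin(t).
For the particular solution try y_p = A0. Substituting and matching coefficients of each power of t gives A0 = -1/10, so y_p = -1/10.

y = -1/10 + C1*cos(t)*exp(3*t) + C2*exp(3*t)*sin(t)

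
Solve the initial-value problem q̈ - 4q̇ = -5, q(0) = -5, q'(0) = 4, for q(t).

q = -91/16 + 5*t/4 + 11*exp(4*t)/16

Characteristic equation r² - 4r = 0 factors as (r - 4)r = 0, so r = 4, 0.
Hence q_h = C1*exp(4*t) + C2.
Since 1 solves the homogeneous equation (r = 0 is a root of multiplicity 1), multiply the trial by t. Try q_p = A*t. Substituting into the equation and dividing by 1 gives A = 5/4, so q_p = 5*t/4.
General solution: q = C2 + 5*t/4 + C1*exp(4*t).
Apply the initial conditions: q(0) = C1 + C2 = -5 and q'(0) = 5/4 + 4*C1 = 4. Solving gives C1 = 11/16, C2 = -91/16.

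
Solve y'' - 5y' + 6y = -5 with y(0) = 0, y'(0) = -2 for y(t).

y = -5/6 - 11*exp(3*t)/3 + 9*exp(2*t)/2

Characteristic equation r² - 5r + 6 = 0 factors as (r - 3)(r - 2) = 0, so r = 3, 2.
Hence y_h = C1*exp(3*t) + C2*exp(2*t).
For the particular solution try y_p = A0. Substituting and matching coefficients of each power of t gives A0 = -5/6, so y_p = -5/6.
General solution: y = -5/6 + C1*exp(3*t) + C2*exp(2*t).
Apply the initial conditions: y(0) = -5/6 + C1 + C2 = 0 and y'(0) = 2*C2 + 3*C1 = -2. Solving gives C1 = -11/3, C2 = 9/2.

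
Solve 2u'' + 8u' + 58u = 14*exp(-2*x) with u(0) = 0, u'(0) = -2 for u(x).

u = 7*exp(-2*x)/25 - 7*cos(5*x)*exp(-2*x)/25 - 2*exp(-2*x)*sin(5*x)/5

Divide through by 2: u'' + 4u' + 29u = 7*exp(-2*x).
Characteristic equation r² + 4r + 29 = 0 has discriminant (4)² - 4·(29) = -100 < 0, so r = -2 ± 5i.
Hence u_h = C1*cos(5*x)*exp(-2*x) + C2*exp(-2*x)*sin(5*x).
Try u_p = A*exp(-2*x). Substituting into the equation and dividing by exp(-2*x) gives A = 7/25, so u_p = 7*exp(-2*x)/25.
General solution: u = 7*exp(-2*x)/25 + C1*cos(5*x)*exp(-2*x) + C2*exp(-2*x)*sin(5*x).
Apply the initial conditions: u(0) = 7/25 + C1 = 0 and u'(0) = -14/25 - 2*C1 + 5*C2 = -2. Solving gives C1 = -7/25, C2 = -2/5.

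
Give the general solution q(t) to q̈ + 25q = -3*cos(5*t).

Characteristic equation r² + 25 = 0 has discriminant (0)² - 4·(25) = -100 < 0, so r = ± 5i.
Hence q_h = C1*cos(5*t) + C2*sin(5*t).
Since ±5i are characteristic roots, multiply the trial by t. Try q_p = t*(A*cos(5*t) + B*sin(5*t)). Substituting and equating the coefficients of cos(5t) and sin(5t) gives A = 0, B = -3/10, so q_p = -3*t*sin(5*t)/10.

q = C1*cos(5*t) + C2*sin(5*t) - 3*t*sin(5*t)/10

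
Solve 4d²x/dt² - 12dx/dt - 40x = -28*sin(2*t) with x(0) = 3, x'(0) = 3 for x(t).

Divide through by 4: x'' - 3x' - 10x = -7*sin(2*t).
Characteristic equation r² - 3r - 10 = 0 factors as (r - 5)(r + 2) = 0, so r = 5, -2.
Hence x_h = C1*exp(5*t) + C2*exp(-2*t).
Try x_p = A*cos(2*t) + B*sin(2*t). Substituting and equating the coefficients of cos(2t) and sin(2t) gives A = -21/116, B = 49/116, so x_p = -21*cos(2*t)/116 + 49*sin(2*t)/116.
General solution: x = -21*cos(2*t)/116 + 49*sin(2*t)/116 + C1*exp(5*t) + C2*exp(-2*t).
Apply the initial conditions: x(0) = -21/116 + C1 + C2 = 3 and x'(0) = 49/58 - 2*C2 + 5*C1 = 3. Solving gives C1 = 247/203, C2 = 55/28.

x = -21*cos(2*t)/116 + 49*sin(2*t)/116 + 55*exp(-2*t)/28 + 247*exp(5*t)/203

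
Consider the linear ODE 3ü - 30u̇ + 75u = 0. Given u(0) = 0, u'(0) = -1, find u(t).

u = -t*exp(5*t)

Divide through by 3: u'' - 10u' + 25u = 0.
Characteristic equation r² - 10r + 25 = 0 has discriminant (-10)² - 4·(25) = 0, so r = 5 is a repeated root.
Hence u_h = (C1 + C2*t)*exp(5*t).
Apply the initial conditions: u(0) = C1 = 0 and u'(0) = C2 + 5*C1 = -1. Solving gives C1 = 0, C2 = -1.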